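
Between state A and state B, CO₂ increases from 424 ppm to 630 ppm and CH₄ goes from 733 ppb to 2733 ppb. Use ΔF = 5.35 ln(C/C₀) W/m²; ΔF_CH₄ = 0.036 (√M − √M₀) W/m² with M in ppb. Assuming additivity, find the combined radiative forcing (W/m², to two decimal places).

ΔF = 3.03 W/m²

CO₂: 5.35 × ln(630/424) = 5.35 × ln(1.48585) = 5.35 × 0.39599 = 2.1185 W/m².
CH₄: 0.036 × (√2733 − √733) = 0.036 × (52.2781 − 27.0740) = 0.036 × 25.2041 = 0.9073 W/m².
Total ΔF = 2.1185 + 0.9073 = 3.0258 W/m².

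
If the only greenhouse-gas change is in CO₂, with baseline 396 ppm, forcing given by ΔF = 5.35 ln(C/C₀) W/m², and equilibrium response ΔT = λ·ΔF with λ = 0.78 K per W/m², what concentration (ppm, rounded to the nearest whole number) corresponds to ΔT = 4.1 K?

C ≈ 1058 ppm

Required forcing: ΔF = ΔT/λ = 4.1/0.78 = 5.2564 W/m².
Then ln(C/396) = ΔF/5.35 = 5.2564/5.35 = 0.98250.
So C = 396 × e^0.98250 = 396 × 2.67113 = 1057.77 ppm.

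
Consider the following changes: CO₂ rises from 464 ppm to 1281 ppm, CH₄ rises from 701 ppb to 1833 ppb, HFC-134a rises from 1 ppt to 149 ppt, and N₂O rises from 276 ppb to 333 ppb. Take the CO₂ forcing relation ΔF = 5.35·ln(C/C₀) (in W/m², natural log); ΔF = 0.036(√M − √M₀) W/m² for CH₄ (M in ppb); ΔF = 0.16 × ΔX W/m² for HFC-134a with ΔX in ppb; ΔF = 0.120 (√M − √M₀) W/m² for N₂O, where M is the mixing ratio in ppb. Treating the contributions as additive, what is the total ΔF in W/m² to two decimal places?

ΔF = 6.24 W/m²

CO₂: 5.35 × ln(1281/464) = 5.35 × ln(2.76078) = 5.35 × 1.01551 = 5.4330 W/m².
CH₄: 0.036 × (√1833 − √701) = 0.036 × (42.8135 − 26.4764) = 0.036 × 16.3371 = 0.5881 W/m².
HFC-134a: Δ = 149 − 1 = 148 ppt = 0.148 ppb; ΔF = 0.16 × 0.148 = 0.0237 W/m².
N₂O: 0.120 × (√333 − √276) = 0.120 × (18.2483 − 16.6132) = 0.120 × 1.6351 = 0.1962 W/m².
Total ΔF = 5.4330 + 0.5881 + 0.0237 + 0.1962 = 6.2410 W/m².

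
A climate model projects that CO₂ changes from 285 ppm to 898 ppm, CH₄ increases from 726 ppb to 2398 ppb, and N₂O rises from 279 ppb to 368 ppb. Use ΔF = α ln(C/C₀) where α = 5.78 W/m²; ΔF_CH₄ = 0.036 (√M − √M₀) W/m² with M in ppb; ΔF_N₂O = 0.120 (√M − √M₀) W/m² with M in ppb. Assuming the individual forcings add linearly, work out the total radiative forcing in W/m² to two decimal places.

ΔF = 7.72 W/m²

CO₂: 5.78 × ln(898/285) = 5.78 × ln(3.15088) = 5.78 × 1.14768 = 6.6336 W/m².
CH₄: 0.036 × (√2398 − √726) = 0.036 × (48.9694 − 26.9444) = 0.036 × 22.0250 = 0.7929 W/m².
N₂O: 0.120 × (√368 − √279) = 0.120 × (19.1833 − 16.7033) = 0.120 × 2.4800 = 0.2976 W/m².
Total ΔF = 6.6336 + 0.7929 + 0.2976 = 7.7241 W/m².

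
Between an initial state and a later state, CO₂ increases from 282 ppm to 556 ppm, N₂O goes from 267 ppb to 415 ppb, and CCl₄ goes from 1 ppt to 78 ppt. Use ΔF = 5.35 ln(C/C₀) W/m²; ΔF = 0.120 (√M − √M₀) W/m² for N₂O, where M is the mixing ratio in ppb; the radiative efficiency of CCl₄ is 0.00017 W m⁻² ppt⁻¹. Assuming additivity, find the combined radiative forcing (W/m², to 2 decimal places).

ΔF = 4.13 W/m²

CO₂: 5.35 × ln(556/282) = 5.35 × ln(1.97163) = 5.35 × 0.67886 = 3.6319 W/m².
N₂O: 0.120 × (√415 − √267) = 0.120 × (20.3715 − 16.3401) = 0.120 × 4.0314 = 0.4838 W/m².
CCl₄: ΔF = 0.00017 × (78 − 1) = 0.00017 × 77 = 0.0131 W/m².
Total ΔF = 3.6319 + 0.4838 + 0.0131 = 4.1288 W/m².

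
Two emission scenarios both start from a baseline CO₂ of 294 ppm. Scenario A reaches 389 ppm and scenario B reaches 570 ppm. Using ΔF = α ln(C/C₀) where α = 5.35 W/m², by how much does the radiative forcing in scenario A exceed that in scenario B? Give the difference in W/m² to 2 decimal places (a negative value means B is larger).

ΔF_A − ΔF_B = -2.04 W/m²

ΔF_A = 5.35 ln(389/294) = 5.35 × 0.28000 = 1.4980 W/m².
ΔF_B = 5.35 ln(570/294) = 5.35 × 0.66206 = 3.5420 W/m².
Difference: 1.4980 − 3.5420 = -2.0440 W/m².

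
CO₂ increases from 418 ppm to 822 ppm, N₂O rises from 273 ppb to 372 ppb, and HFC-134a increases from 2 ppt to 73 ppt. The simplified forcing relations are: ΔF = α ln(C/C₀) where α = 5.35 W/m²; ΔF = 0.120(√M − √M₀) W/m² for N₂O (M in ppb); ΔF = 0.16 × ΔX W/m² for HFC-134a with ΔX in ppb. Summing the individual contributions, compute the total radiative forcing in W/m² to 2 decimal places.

CO₂: 5.35 × ln(822/418) = 5.35 × ln(1.96651) = 5.35 × 0.67626 = 3.6180 W/m².
N₂O: 0.120 × (√372 − √273) = 0.120 × (19.2873 − 16.5227) = 0.120 × 2.7646 = 0.3318 W/m².
HFC-134a: Δ = 73 − 2 = 71 ppt = 0.071 ppb; ΔF = 0.16 × 0.071 = 0.0114 W/m².
Total ΔF = 3.6180 + 0.3318 + 0.0114 = 3.9612 W/m².

ΔF = 3.96 W/m²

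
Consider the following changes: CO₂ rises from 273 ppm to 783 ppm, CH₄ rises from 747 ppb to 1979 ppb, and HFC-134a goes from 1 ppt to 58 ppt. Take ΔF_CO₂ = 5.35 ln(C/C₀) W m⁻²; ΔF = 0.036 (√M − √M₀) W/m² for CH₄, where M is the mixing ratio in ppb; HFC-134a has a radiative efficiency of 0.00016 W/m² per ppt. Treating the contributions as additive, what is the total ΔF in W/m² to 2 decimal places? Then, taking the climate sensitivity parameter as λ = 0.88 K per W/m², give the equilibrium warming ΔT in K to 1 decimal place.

CO₂: 5.35 × ln(783/273) = 5.35 × ln(2.86813) = 5.35 × 1.05366 = 5.6371 W/m².
CH₄: 0.036 × (√1979 − √747) = 0.036 × (44.4860 − 27.3313) = 0.036 × 17.1547 = 0.6176 W/m².
HFC-134a: ΔF = 0.00016 × (58 − 1) = 0.00016 × 57 = 0.0091 W/m².
Total ΔF = 5.6371 + 0.6176 + 0.0091 = 6.2638 W/m².
ΔT = λ ΔF = 0.88 × 6.26 = 5.5088 K.

ΔF = 6.26 W/m²; ΔT = 5.5 K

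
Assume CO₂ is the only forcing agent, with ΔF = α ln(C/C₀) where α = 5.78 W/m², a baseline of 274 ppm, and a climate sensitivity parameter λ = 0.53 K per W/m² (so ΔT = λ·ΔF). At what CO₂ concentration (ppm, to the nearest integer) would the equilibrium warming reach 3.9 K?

Required forcing: ΔF = ΔT/λ = 3.9/0.53 = 7.3585 W/m².
Then ln(C/274) = ΔF/5.78 = 7.3585/5.78 = 1.27310.
So C = 274 × e^1.27310 = 274 × 3.57191 = 978.70 ppm.

C ≈ 979 ppm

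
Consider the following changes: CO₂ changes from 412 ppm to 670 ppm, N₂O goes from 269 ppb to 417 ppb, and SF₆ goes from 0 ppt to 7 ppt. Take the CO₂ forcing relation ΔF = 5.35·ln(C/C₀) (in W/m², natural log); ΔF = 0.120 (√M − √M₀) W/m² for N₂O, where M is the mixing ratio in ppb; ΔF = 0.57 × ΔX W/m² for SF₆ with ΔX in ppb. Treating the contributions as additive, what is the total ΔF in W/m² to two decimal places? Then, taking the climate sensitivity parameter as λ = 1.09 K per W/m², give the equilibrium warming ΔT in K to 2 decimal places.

ΔF = 3.09 W/m²; ΔT = 3.37 K

CO₂: 5.35 × ln(670/412) = 5.35 × ln(1.62621) = 5.35 × 0.48625 = 2.6014 W/m².
N₂O: 0.120 × (√417 − √269) = 0.120 × (20.4206 − 16.4012) = 0.120 × 4.0194 = 0.4823 W/m².
SF₆: Δ = 7 − 0 = 7 ppt = 0.007 ppb; ΔF = 0.57 × 0.007 = 0.0040 W/m².
Total ΔF = 2.6014 + 0.4823 + 0.0040 = 3.0877 W/m².
ΔT = λ ΔF = 1.09 × 3.09 = 3.3681 K.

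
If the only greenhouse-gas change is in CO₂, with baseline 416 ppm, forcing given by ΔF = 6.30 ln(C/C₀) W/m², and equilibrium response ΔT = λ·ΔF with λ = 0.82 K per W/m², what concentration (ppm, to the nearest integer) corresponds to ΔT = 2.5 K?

Required forcing: ΔF = ΔT/λ = 2.5/0.82 = 3.0488 W/m².
Then ln(C/416) = ΔF/6.30 = 3.0488/6.30 = 0.48394.
So C = 416 × e^0.48394 = 416 × 1.62245 = 674.94 ppm.

C ≈ 675 ppm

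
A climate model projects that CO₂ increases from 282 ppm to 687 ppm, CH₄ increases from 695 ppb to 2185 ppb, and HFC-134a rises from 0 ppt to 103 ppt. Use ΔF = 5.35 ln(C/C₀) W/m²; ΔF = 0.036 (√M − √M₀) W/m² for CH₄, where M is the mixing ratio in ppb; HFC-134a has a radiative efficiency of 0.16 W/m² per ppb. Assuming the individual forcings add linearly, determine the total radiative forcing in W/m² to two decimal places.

CO₂: 5.35 × ln(687/282) = 5.35 × ln(2.43617) = 5.35 × 0.89043 = 4.7638 W/m².
CH₄: 0.036 × (√2185 − √695) = 0.036 × (46.7440 − 26.3629) = 0.036 × 20.3811 = 0.7337 W/m².
HFC-134a: Δ = 103 − 0 = 103 ppt = 0.103 ppb; ΔF = 0.16 × 0.103 = 0.0165 W/m².
Total ΔF = 4.7638 + 0.7337 + 0.0165 = 5.5140 W/m².

ΔF = 5.51 W/m²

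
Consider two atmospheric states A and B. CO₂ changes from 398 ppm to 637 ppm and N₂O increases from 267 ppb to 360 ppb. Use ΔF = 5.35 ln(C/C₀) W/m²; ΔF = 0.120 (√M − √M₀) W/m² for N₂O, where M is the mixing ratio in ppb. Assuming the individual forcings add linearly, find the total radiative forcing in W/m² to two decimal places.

ΔF = 2.83 W/m²

CO₂: 5.35 × ln(637/398) = 5.35 × ln(1.60050) = 5.35 × 0.47032 = 2.5162 W/m².
N₂O: 0.120 × (√360 − √267) = 0.120 × (18.9737 − 16.3401) = 0.120 × 2.6336 = 0.3160 W/m².
Total ΔF = 2.5162 + 0.3160 = 2.8322 W/m².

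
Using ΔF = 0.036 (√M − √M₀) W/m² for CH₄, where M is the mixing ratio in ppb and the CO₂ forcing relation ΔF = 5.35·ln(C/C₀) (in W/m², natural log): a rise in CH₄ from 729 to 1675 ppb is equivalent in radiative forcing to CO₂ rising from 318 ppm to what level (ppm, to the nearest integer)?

CH₄ forcing: 0.036 × (√1675 − √729) = 0.036 × (40.9268 − 27.0000) = 0.036 × 13.9268 = 0.50136 W/m².
Set 5.35 ln(C/318) = 0.50136: ln(C/318) = 0.50136/5.35 = 0.09371, so C = 318 × e^0.09371 = 318 × 1.09824 = 349.24 ppm.

C ≈ 349 ppm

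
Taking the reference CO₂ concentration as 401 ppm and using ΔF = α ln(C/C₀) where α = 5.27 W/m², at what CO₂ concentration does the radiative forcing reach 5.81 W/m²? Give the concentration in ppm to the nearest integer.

Set 5.27 ln(C/401) = 5.81, so ln(C/401) = 5.81/5.27 = 1.10247.
Then C/401 = e^1.10247 = 3.01160, giving C = 401 × 3.01160 = 1207.65 ppm.

C ≈ 1208 ppm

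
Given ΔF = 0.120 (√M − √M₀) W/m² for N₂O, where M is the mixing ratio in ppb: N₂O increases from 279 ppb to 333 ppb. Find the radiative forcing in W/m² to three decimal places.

N₂O: 0.120 × (√333 − √279) = 0.120 × (18.2483 − 16.7033) = 0.120 × 1.5450 = 0.1854 W/m².

ΔF = 0.185 W/m²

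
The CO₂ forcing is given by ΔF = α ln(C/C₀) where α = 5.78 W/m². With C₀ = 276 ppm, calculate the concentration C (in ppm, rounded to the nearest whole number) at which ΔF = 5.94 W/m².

Set 5.78 ln(C/276) = 5.94, so ln(C/276) = 5.94/5.78 = 1.02768.
Then C/276 = e^1.02768 = 2.79457, giving C = 276 × 2.79457 = 771.30 ppm.

C ≈ 771 ppm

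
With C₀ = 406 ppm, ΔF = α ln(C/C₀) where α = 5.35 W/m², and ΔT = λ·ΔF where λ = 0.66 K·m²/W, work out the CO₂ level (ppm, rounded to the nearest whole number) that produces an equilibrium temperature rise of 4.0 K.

Required forcing: ΔF = ΔT/λ = 4.0/0.66 = 6.0606 W/m².
Then ln(C/406) = ΔF/5.35 = 6.0606/5.35 = 1.13282.
So C = 406 × e^1.13282 = 406 × 3.10440 = 1260.39 ppm.

C ≈ 1260 ppm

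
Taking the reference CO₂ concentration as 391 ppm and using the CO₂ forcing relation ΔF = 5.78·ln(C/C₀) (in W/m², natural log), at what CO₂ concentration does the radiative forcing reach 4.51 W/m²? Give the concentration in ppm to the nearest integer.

C ≈ 853 ppm

Set 5.78 ln(C/391) = 4.51, so ln(C/391) = 4.51/5.78 = 0.78028.
Then C/391 = e^0.78028 = 2.18208, giving C = 391 × 2.18208 = 853.19 ppm.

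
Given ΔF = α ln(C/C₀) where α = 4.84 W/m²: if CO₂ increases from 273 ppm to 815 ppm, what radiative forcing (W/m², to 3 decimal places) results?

ΔF = 5.294 W/m²

CO₂ absorption bands are partially saturated, so forcing scales with the logarithm of the concentration ratio.
CO₂: 4.84 × ln(815/273) = 4.84 × ln(2.98535) = 4.84 × 1.09372 = 5.2936 W/m².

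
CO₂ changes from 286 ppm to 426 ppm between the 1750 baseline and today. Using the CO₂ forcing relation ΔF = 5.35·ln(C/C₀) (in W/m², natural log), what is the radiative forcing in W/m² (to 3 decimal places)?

CO₂ absorption bands are partially saturated, so forcing scales with the logarithm of the concentration ratio.
CO₂: 5.35 × ln(426/286) = 5.35 × ln(1.48951) = 5.35 × 0.39845 = 2.1317 W/m².

ΔF = 2.132 W/m²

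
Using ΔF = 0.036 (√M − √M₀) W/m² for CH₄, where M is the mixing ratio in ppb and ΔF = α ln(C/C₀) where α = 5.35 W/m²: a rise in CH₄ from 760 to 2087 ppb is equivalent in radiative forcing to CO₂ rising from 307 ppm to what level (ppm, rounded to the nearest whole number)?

C ≈ 347 ppm

CH₄ forcing: 0.036 × (√2087 − √760) = 0.036 × (45.6837 − 27.5681) = 0.036 × 18.1156 = 0.65216 W/m².
Set 5.35 ln(C/307) = 0.65216: ln(C/307) = 0.65216/5.35 = 0.12190, so C = 307 × e^0.12190 = 307 × 1.12964 = 346.80 ppm.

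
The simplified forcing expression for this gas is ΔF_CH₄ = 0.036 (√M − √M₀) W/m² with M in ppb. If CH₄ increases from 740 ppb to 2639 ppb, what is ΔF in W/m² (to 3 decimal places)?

CH₄: 0.036 × (√2639 − √740) = 0.036 × (51.3712 − 27.2029) = 0.036 × 24.1683 = 0.8701 W/m².

ΔF = 0.870 W/m²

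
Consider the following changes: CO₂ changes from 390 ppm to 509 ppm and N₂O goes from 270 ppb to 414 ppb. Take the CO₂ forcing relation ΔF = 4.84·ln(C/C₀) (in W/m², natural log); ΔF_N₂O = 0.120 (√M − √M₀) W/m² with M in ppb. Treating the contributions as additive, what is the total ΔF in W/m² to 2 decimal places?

ΔF = 1.76 W/m²

CO₂: 4.84 × ln(509/390) = 4.84 × ln(1.30513) = 4.84 × 0.26630 = 1.2889 W/m².
N₂O: 0.120 × (√414 − √270) = 0.120 × (20.3470 − 16.4317) = 0.120 × 3.9153 = 0.4698 W/m².
Total ΔF = 1.2889 + 0.4698 = 1.7587 W/m².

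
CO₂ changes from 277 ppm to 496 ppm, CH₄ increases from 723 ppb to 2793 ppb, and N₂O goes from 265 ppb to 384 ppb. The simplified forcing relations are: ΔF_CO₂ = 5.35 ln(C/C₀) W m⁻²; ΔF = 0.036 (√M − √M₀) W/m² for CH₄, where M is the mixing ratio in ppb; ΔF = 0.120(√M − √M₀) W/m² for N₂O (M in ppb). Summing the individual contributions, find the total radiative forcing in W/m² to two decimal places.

CO₂: 5.35 × ln(496/277) = 5.35 × ln(1.79061) = 5.35 × 0.58256 = 3.1167 W/m².
CH₄: 0.036 × (√2793 − √723) = 0.036 × (52.8488 − 26.8887) = 0.036 × 25.9601 = 0.9346 W/m².
N₂O: 0.120 × (√384 − √265) = 0.120 × (19.5959 − 16.2788) = 0.120 × 3.3171 = 0.3981 W/m².
Total ΔF = 3.1167 + 0.9346 + 0.3981 = 4.4494 W/m².

ΔF = 4.45 W/m²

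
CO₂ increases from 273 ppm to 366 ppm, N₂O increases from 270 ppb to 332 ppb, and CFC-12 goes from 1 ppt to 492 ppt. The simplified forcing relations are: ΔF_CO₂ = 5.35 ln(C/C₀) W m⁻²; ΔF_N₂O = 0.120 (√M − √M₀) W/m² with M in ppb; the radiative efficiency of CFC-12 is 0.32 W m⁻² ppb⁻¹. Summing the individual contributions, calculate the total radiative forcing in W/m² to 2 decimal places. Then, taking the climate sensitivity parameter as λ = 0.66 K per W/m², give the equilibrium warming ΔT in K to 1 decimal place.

ΔF = 1.94 W/m²; ΔT = 1.3 K

CO₂: 5.35 × ln(366/273) = 5.35 × ln(1.34066) = 5.35 × 0.29316 = 1.5684 W/m².
N₂O: 0.120 × (√332 − √270) = 0.120 × (18.2209 − 16.4317) = 0.120 × 1.7892 = 0.2147 W/m².
CFC-12: Δ = 492 − 1 = 491 ppt = 0.491 ppb; ΔF = 0.32 × 0.491 = 0.1571 W/m².
Total ΔF = 1.5684 + 0.2147 + 0.1571 = 1.9402 W/m².
ΔT = λ ΔF = 0.66 × 1.94 = 1.2804 K.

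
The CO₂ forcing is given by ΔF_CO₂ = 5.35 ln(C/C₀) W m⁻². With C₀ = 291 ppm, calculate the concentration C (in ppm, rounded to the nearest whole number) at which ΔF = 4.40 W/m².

C ≈ 662 ppm

Set 5.35 ln(C/291) = 4.40, so ln(C/291) = 4.40/5.35 = 0.82243.
Then C/291 = e^0.82243 = 2.27602, giving C = 291 × 2.27602 = 662.32 ppm.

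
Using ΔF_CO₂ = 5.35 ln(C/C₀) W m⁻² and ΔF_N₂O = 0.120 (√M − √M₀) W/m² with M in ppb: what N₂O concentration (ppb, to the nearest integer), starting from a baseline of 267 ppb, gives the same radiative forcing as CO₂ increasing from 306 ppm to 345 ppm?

CO₂ forcing: 5.35 × ln(345/306) = 5.35 × 0.119959 = 0.64178 W/m².
Set 0.120(√M − √267) = 0.64178: √M = 0.64178/0.120 + √267 = 5.3482 + 16.3401 = 21.6883.
M = (21.6883)² = 470.38 ppb.

M ≈ 470 ppb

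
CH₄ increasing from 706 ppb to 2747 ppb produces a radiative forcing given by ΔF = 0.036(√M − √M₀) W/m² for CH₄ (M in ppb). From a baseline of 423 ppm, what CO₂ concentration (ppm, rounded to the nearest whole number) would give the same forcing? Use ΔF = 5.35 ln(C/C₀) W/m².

C ≈ 503 ppm

CH₄ forcing: 0.036 × (√2747 − √706) = 0.036 × (52.4118 − 26.5707) = 0.036 × 25.8411 = 0.93028 W/m².
Set 5.35 ln(C/423) = 0.93028: ln(C/423) = 0.93028/5.35 = 0.17388, so C = 423 × e^0.17388 = 423 × 1.18991 = 503.33 ppm.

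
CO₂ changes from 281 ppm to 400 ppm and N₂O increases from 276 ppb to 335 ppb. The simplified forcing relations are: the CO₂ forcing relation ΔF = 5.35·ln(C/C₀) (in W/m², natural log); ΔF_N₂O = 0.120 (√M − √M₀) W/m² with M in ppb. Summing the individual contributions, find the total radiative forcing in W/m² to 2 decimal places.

ΔF = 2.09 W/m²

CO₂: 5.35 × ln(400/281) = 5.35 × ln(1.42349) = 5.35 × 0.35311 = 1.8891 W/m².
N₂O: 0.120 × (√335 − √276) = 0.120 × (18.3030 − 16.6132) = 0.120 × 1.6898 = 0.2028 W/m².
Total ΔF = 1.8891 + 0.2028 = 2.0919 W/m².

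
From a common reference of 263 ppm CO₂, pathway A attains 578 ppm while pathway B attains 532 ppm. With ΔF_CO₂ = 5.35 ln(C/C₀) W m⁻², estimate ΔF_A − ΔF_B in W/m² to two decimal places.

ΔF_A = 5.35 ln(578/263) = 5.35 × 0.78742 = 4.2127 W/m².
ΔF_B = 5.35 ln(532/263) = 5.35 × 0.70449 = 3.7690 W/m².
Difference: 4.2127 − 3.7690 = 0.4437 W/m².
(Equivalently, ΔF_A − ΔF_B = 5.35 ln(578/532) = 5.35 × 0.08293 = 0.4437 W/m².)

ΔF_A − ΔF_B = 0.44 W/m²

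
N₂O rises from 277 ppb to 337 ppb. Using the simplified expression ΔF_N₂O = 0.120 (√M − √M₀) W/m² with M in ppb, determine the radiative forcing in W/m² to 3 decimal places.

ΔF = 0.206 W/m²

N₂O: 0.120 × (√337 − √277) = 0.120 × (18.3576 − 16.6433) = 0.120 × 1.7143 = 0.2057 W/m².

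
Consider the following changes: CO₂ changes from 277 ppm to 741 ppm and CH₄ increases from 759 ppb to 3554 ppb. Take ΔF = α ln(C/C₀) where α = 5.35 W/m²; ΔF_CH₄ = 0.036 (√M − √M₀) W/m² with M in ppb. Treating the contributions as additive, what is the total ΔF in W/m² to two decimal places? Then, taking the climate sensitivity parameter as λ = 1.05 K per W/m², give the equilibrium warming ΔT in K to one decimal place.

ΔF = 6.42 W/m²; ΔT = 6.7 K

CO₂: 5.35 × ln(741/277) = 5.35 × ln(2.67509) = 5.35 × 0.98398 = 5.2643 W/m².
CH₄: 0.036 × (√3554 − √759) = 0.036 × (59.6154 − 27.5500) = 0.036 × 32.0654 = 1.1544 W/m².
Total ΔF = 5.2643 + 1.1544 = 6.4187 W/m².
ΔT = λ ΔF = 1.05 × 6.42 = 6.7410 K.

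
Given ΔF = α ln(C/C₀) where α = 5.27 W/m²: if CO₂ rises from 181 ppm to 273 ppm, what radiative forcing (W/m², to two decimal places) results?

CO₂: 5.27 × ln(273/181) = 5.27 × ln(1.50829) = 5.27 × 0.41098 = 2.1659 W/m².

ΔF = 2.17 W/m²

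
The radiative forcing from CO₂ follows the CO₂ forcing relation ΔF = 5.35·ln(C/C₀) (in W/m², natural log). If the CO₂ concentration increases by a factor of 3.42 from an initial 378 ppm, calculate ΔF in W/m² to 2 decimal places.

ΔF = 6.58 W/m²

Because the forcing depends only on the ratio C/C₀, the initial concentration does not enter.
ΔF = 5.35 × ln(3.42) = 5.35 × 1.22964 = 6.5786 W/m².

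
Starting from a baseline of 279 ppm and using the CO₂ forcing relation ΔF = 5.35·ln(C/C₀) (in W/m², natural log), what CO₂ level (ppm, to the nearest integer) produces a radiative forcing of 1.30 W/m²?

Set 5.35 ln(C/279) = 1.30, so ln(C/279) = 1.30/5.35 = 0.24299.
Then C/279 = e^0.24299 = 1.27506, giving C = 279 × 1.27506 = 355.74 ppm.

C ≈ 356 ppm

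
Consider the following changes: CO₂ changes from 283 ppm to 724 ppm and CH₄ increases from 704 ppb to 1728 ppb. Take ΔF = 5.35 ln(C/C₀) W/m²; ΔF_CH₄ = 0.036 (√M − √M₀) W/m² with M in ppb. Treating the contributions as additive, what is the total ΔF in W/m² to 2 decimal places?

ΔF = 5.57 W/m²

CO₂: 5.35 × ln(724/283) = 5.35 × ln(2.55830) = 5.35 × 0.93934 = 5.0255 W/m².
CH₄: 0.036 × (√1728 − √704) = 0.036 × (41.5692 − 26.5330) = 0.036 × 15.0362 = 0.5413 W/m².
Total ΔF = 5.0255 + 0.5413 = 5.5668 W/m².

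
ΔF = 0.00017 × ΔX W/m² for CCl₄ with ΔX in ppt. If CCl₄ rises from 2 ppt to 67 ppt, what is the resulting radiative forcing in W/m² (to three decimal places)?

CCl₄: ΔF = 0.00017 × (67 − 2) = 0.00017 × 65 = 0.0111 W/m².

ΔF = 0.011 W/m²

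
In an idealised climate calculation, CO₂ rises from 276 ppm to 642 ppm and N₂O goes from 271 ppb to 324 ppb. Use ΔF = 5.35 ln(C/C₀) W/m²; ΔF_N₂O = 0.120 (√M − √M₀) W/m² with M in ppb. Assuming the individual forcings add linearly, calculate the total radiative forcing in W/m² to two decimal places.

ΔF = 4.70 W/m²

CO₂: 5.35 × ln(642/276) = 5.35 × ln(2.32609) = 5.35 × 0.84419 = 4.5164 W/m².
N₂O: 0.120 × (√324 − √271) = 0.120 × (18.0000 − 16.4621) = 0.120 × 1.5379 = 0.1845 W/m².
Total ΔF = 4.5164 + 0.1845 = 4.7009 W/m².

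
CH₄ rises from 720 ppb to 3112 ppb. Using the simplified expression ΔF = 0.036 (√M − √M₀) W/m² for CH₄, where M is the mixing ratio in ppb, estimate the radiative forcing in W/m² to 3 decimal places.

ΔF = 1.042 W/m²

CH₄: 0.036 × (√3112 − √720) = 0.036 × (55.7853 − 26.8328) = 0.036 × 28.9525 = 1.0423 W/m².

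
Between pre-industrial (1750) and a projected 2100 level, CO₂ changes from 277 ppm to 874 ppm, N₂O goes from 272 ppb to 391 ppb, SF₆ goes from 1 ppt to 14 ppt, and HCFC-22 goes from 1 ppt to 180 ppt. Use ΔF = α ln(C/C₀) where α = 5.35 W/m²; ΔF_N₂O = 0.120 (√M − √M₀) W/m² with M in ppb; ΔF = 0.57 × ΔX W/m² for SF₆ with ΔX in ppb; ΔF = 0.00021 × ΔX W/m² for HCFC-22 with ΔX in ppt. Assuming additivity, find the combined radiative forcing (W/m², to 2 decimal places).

CO₂: 5.35 × ln(874/277) = 5.35 × ln(3.15523) = 5.35 × 1.14906 = 6.1475 W/m².
N₂O: 0.120 × (√391 − √272) = 0.120 × (19.7737 − 16.4924) = 0.120 × 3.2813 = 0.3938 W/m².
SF₆: Δ = 14 − 1 = 13 ppt = 0.013 ppb; ΔF = 0.57 × 0.013 = 0.0074 W/m².
HCFC-22: ΔF = 0.00021 × (180 − 1) = 0.00021 × 179 = 0.0376 W/m².
Total ΔF = 6.1475 + 0.3938 + 0.0074 + 0.0376 = 6.5863 W/m².

ΔF = 6.59 W/m²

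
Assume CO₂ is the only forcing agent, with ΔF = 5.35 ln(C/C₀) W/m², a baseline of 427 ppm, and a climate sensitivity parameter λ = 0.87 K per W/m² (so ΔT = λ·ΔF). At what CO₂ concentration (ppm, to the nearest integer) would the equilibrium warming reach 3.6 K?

Required forcing: ΔF = ΔT/λ = 3.6/0.87 = 4.1379 W/m².
Then ln(C/427) = ΔF/5.35 = 4.1379/5.35 = 0.77344.
So C = 427 × e^0.77344 = 427 × 2.16721 = 925.40 ppm.

C ≈ 925 ppm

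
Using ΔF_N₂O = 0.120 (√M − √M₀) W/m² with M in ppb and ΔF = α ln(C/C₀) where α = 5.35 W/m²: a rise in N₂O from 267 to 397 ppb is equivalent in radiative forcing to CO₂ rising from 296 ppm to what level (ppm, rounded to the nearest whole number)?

C ≈ 321 ppm

N₂O forcing: 0.120 × (√397 − √267) = 0.120 × (19.9249 − 16.3401) = 0.120 × 3.5848 = 0.43018 W/m².
Set 5.35 ln(C/296) = 0.43018: ln(C/296) = 0.43018/5.35 = 0.08041, so C = 296 × e^0.08041 = 296 × 1.08373 = 320.78 ppm.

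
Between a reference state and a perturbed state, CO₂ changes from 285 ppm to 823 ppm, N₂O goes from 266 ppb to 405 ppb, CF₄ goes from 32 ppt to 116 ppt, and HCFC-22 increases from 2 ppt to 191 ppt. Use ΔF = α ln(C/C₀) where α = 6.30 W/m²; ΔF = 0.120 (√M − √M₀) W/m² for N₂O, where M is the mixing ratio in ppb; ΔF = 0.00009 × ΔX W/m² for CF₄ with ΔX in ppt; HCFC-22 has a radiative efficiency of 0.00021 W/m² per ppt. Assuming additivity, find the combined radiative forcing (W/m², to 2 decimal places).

CO₂: 6.30 × ln(823/285) = 6.30 × ln(2.88772) = 6.30 × 1.06047 = 6.6810 W/m².
N₂O: 0.120 × (√405 − √266) = 0.120 × (20.1246 − 16.3095) = 0.120 × 3.8151 = 0.4578 W/m².
CF₄: ΔF = 0.00009 × (116 − 32) = 0.00009 × 84 = 0.0076 W/m².
HCFC-22: ΔF = 0.00021 × (191 − 2) = 0.00021 × 189 = 0.0397 W/m².
Total ΔF = 6.6810 + 0.4578 + 0.0076 + 0.0397 = 7.1861 W/m².

ΔF = 7.19 W/m²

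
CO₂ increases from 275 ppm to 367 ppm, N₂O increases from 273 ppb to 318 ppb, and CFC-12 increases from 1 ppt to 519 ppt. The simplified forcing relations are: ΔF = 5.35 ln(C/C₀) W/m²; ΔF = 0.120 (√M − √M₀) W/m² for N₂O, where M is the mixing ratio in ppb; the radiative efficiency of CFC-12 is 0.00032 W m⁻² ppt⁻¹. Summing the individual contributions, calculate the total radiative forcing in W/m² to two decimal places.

ΔF = 1.87 W/m²

CO₂: 5.35 × ln(367/275) = 5.35 × ln(1.33455) = 5.35 × 0.28859 = 1.5440 W/m².
N₂O: 0.120 × (√318 − √273) = 0.120 × (17.8326 − 16.5227) = 0.120 × 1.3099 = 0.1572 W/m².
CFC-12: ΔF = 0.00032 × (519 − 1) = 0.00032 × 518 = 0.1658 W/m².
Total ΔF = 1.5440 + 0.1572 + 0.1658 = 1.8670 W/m².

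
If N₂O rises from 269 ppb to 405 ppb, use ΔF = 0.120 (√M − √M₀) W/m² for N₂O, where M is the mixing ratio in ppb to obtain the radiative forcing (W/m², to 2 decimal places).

ΔF = 0.45 W/m²

N₂O: 0.120 × (√405 − √269) = 0.120 × (20.1246 − 16.4012) = 0.120 × 3.7234 = 0.4468 W/m².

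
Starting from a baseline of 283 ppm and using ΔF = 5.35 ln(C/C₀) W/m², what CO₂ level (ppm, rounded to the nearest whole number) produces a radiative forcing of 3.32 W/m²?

Set 5.35 ln(C/283) = 3.32, so ln(C/283) = 3.32/5.35 = 0.62056.
Then C/283 = e^0.62056 = 1.85997, giving C = 283 × 1.85997 = 526.37 ppm.

C ≈ 526 ppm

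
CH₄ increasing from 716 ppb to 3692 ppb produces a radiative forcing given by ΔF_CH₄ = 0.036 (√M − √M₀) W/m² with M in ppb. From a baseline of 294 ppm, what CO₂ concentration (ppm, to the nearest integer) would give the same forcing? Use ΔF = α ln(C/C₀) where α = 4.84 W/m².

C ≈ 379 ppm

CH₄ forcing: 0.036 × (√3692 − √716) = 0.036 × (60.7618 − 26.7582) = 0.036 × 34.0036 = 1.22413 W/m².
Set 4.84 ln(C/294) = 1.22413: ln(C/294) = 1.22413/4.84 = 0.25292, so C = 294 × e^0.25292 = 294 × 1.28778 = 378.61 ppm.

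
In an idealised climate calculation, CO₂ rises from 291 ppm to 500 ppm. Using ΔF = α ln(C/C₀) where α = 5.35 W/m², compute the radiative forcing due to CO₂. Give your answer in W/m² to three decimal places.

ΔF = 2.896 W/m²

CO₂ absorption bands are partially saturated, so forcing scales with the logarithm of the concentration ratio.
CO₂: 5.35 × ln(500/291) = 5.35 × ln(1.71821) = 5.35 × 0.54128 = 2.8958 W/m².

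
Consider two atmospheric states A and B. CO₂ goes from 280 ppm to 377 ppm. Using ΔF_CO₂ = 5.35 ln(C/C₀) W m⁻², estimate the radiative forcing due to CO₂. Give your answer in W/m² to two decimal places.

ΔF = 1.59 W/m²

CO₂: 5.35 × ln(377/280) = 5.35 × ln(1.34643) = 5.35 × 0.29746 = 1.5914 W/m².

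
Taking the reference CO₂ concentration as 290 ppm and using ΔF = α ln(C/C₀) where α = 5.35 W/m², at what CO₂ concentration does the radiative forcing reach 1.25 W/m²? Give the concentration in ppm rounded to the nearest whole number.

Set 5.35 ln(C/290) = 1.25, so ln(C/290) = 1.25/5.35 = 0.23364.
Then C/290 = e^0.23364 = 1.26319, giving C = 290 × 1.26319 = 366.33 ppm.

C ≈ 366 ppm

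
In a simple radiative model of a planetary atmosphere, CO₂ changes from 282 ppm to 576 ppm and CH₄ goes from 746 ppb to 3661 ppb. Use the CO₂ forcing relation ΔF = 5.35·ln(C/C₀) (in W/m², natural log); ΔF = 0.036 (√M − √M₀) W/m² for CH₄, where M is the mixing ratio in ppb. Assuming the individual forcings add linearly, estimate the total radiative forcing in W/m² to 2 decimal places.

CO₂: 5.35 × ln(576/282) = 5.35 × ln(2.04255) = 5.35 × 0.71420 = 3.8210 W/m².
CH₄: 0.036 × (√3661 − √746) = 0.036 × (60.5062 − 27.3130) = 0.036 × 33.1932 = 1.1950 W/m².
Total ΔF = 3.8210 + 1.1950 = 5.0160 W/m².

ΔF = 5.02 W/m²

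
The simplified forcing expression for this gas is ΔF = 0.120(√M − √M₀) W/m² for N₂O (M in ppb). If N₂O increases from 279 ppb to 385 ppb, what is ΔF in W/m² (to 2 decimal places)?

N₂O: 0.120 × (√385 − √279) = 0.120 × (19.6214 − 16.7033) = 0.120 × 2.9181 = 0.3502 W/m².

ΔF = 0.35 W/m²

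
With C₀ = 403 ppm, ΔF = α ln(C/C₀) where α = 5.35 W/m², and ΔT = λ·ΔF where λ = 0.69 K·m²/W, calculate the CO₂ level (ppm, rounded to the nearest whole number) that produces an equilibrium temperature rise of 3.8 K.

Required forcing: ΔF = ΔT/λ = 3.8/0.69 = 5.5072 W/m².
Then ln(C/403) = ΔF/5.35 = 5.5072/5.35 = 1.02938.
So C = 403 × e^1.02938 = 403 × 2.79933 = 1128.13 ppm.

C ≈ 1128 ppm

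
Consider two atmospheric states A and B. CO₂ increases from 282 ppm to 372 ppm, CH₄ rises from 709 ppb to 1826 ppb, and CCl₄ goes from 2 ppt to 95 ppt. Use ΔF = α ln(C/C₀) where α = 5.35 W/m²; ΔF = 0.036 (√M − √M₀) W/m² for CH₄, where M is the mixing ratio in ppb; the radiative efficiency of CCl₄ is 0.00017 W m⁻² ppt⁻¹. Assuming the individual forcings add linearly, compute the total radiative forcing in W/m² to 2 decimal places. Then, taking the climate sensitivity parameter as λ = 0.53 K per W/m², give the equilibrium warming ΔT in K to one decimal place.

ΔF = 2.08 W/m²; ΔT = 1.1 K

CO₂: 5.35 × ln(372/282) = 5.35 × ln(1.31915) = 5.35 × 0.27699 = 1.4819 W/m².
CH₄: 0.036 × (√1826 − √709) = 0.036 × (42.7317 − 26.6271) = 0.036 × 16.1046 = 0.5798 W/m².
CCl₄: ΔF = 0.00017 × (95 − 2) = 0.00017 × 93 = 0.0158 W/m².
Total ΔF = 1.4819 + 0.5798 + 0.0158 = 2.0775 W/m².
ΔT = λ ΔF = 0.53 × 2.08 = 1.1024 K.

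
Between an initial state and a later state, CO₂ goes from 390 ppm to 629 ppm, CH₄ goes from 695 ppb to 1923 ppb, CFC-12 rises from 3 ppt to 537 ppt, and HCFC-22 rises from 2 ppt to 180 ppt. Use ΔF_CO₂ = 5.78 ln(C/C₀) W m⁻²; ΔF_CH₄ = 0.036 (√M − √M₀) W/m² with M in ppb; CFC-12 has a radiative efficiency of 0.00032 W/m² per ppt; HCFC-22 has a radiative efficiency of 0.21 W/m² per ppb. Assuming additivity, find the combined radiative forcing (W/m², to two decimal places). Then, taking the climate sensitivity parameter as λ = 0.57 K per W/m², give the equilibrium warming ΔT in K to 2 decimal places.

ΔF = 3.60 W/m²; ΔT = 2.05 K

CO₂: 5.78 × ln(629/390) = 5.78 × ln(1.61282) = 5.78 × 0.47798 = 2.7627 W/m².
CH₄: 0.036 × (√1923 − √695) = 0.036 × (43.8520 − 26.3629) = 0.036 × 17.4891 = 0.6296 W/m².
CFC-12: ΔF = 0.00032 × (537 − 3) = 0.00032 × 534 = 0.1709 W/m².
HCFC-22: Δ = 180 − 2 = 178 ppt = 0.178 ppb; ΔF = 0.21 × 0.178 = 0.0374 W/m².
Total ΔF = 2.7627 + 0.6296 + 0.1709 + 0.0374 = 3.6006 W/m².
ΔT = λ ΔF = 0.57 × 3.60 = 2.0520 K.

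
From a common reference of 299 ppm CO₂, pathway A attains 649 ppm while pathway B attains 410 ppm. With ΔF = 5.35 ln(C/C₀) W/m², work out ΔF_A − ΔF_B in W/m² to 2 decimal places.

ΔF_A = 5.35 ln(649/299) = 5.35 × 0.77499 = 4.1462 W/m².
ΔF_B = 5.35 ln(410/299) = 5.35 × 0.31571 = 1.6890 W/m².
Difference: 4.1462 − 1.6890 = 2.4572 W/m².

ΔF_A − ΔF_B = 2.46 W/m²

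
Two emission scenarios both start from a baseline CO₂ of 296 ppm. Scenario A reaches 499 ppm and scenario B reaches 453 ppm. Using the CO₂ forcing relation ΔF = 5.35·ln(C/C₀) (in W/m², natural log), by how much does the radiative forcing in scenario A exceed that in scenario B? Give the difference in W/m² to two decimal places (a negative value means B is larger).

ΔF_A = 5.35 ln(499/296) = 5.35 × 0.52225 = 2.7940 W/m².
ΔF_B = 5.35 ln(453/296) = 5.35 × 0.42553 = 2.2766 W/m².
Difference: 2.7940 − 2.2766 = 0.5174 W/m².
(Equivalently, ΔF_A − ΔF_B = 5.35 ln(499/453) = 5.35 × 0.09671 = 0.5174 W/m².)

ΔF_A − ΔF_B = 0.52 W/m²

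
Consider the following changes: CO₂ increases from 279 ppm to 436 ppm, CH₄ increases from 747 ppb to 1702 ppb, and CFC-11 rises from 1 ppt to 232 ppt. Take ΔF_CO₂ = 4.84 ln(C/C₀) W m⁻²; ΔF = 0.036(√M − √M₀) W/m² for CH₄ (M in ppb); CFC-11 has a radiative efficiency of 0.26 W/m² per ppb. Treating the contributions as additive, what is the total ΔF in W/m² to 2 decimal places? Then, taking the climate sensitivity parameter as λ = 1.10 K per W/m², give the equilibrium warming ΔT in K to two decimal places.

CO₂: 4.84 × ln(436/279) = 4.84 × ln(1.56272) = 4.84 × 0.44643 = 2.1607 W/m².
CH₄: 0.036 × (√1702 − √747) = 0.036 × (41.2553 − 27.3313) = 0.036 × 13.9240 = 0.5013 W/m².
CFC-11: Δ = 232 − 1 = 231 ppt = 0.231 ppb; ΔF = 0.26 × 0.231 = 0.0601 W/m².
Total ΔF = 2.1607 + 0.5013 + 0.0601 = 2.7221 W/m².
ΔT = λ ΔF = 1.10 × 2.72 = 2.9920 K.

ΔF = 2.72 W/m²; ΔT = 2.99 K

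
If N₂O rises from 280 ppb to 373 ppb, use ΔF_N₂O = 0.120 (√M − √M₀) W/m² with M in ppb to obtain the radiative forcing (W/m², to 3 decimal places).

ΔF = 0.310 W/m²

N₂O: 0.120 × (√373 − √280) = 0.120 × (19.3132 − 16.7332) = 0.120 × 2.5800 = 0.3096 W/m².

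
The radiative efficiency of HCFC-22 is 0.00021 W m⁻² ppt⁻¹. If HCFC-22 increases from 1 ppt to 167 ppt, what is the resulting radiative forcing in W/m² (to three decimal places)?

HCFC-22: ΔF = 0.00021 × (167 − 1) = 0.00021 × 166 = 0.0349 W/m².

ΔF = 0.035 W/m²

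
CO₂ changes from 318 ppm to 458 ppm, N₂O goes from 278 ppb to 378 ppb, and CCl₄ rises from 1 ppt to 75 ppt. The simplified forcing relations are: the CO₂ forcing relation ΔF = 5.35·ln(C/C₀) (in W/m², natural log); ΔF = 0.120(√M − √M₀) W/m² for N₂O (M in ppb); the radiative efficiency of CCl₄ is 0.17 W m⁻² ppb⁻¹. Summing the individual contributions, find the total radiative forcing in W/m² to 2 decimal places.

ΔF = 2.30 W/m²

CO₂: 5.35 × ln(458/318) = 5.35 × ln(1.44025) = 5.35 × 0.36482 = 1.9518 W/m².
N₂O: 0.120 × (√378 − √278) = 0.120 × (19.4422 − 16.6733) = 0.120 × 2.7689 = 0.3323 W/m².
CCl₄: Δ = 75 − 1 = 74 ppt = 0.074 ppb; ΔF = 0.17 × 0.074 = 0.0126 W/m².
Total ΔF = 1.9518 + 0.3323 + 0.0126 = 2.2967 W/m².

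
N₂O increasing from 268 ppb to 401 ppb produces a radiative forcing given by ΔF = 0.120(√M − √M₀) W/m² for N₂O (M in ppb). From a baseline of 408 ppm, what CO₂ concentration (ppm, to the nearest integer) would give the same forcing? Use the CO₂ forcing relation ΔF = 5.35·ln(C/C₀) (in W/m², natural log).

C ≈ 443 ppm

N₂O forcing: 0.120 × (√401 − √268) = 0.120 × (20.0250 − 16.3707) = 0.120 × 3.6543 = 0.43852 W/m².
Set 5.35 ln(C/408) = 0.43852: ln(C/408) = 0.43852/5.35 = 0.08197, so C = 408 × e^0.08197 = 408 × 1.08542 = 442.85 ppm.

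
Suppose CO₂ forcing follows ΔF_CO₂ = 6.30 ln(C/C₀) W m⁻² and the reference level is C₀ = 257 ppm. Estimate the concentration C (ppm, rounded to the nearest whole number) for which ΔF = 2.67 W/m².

Set 6.30 ln(C/257) = 2.67, so ln(C/257) = 2.67/6.30 = 0.42381.
Then C/257 = e^0.42381 = 1.52777, giving C = 257 × 1.52777 = 392.64 ppm.

C ≈ 393 ppm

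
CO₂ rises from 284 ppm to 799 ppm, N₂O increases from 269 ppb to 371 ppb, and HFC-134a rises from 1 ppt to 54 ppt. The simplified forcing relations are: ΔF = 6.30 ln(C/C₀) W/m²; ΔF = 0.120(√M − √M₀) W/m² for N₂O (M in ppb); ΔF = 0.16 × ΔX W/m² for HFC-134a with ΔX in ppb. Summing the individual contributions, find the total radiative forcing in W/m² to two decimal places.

ΔF = 6.87 W/m²

CO₂: 6.30 × ln(799/284) = 6.30 × ln(2.81338) = 6.30 × 1.03439 = 6.5167 W/m².
N₂O: 0.120 × (√371 − √269) = 0.120 × (19.2614 − 16.4012) = 0.120 × 2.8602 = 0.3432 W/m².
HFC-134a: Δ = 54 − 1 = 53 ppt = 0.053 ppb; ΔF = 0.16 × 0.053 = 0.0085 W/m².
Total ΔF = 6.5167 + 0.3432 + 0.0085 = 6.8684 W/m².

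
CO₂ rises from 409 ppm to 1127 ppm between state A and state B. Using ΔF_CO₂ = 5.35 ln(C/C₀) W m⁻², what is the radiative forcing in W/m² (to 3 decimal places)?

ΔF = 5.423 W/m²

CO₂ absorption bands are partially saturated, so forcing scales with the logarithm of the concentration ratio.
CO₂: 5.35 × ln(1127/409) = 5.35 × ln(2.75550) = 5.35 × 1.01360 = 5.4228 W/m².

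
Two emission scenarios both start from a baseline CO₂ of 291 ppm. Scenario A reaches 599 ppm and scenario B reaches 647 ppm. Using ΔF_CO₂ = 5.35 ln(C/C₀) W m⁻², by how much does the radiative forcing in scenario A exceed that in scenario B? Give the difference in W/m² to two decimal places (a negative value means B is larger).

ΔF_A = 5.35 ln(599/291) = 5.35 × 0.72194 = 3.8624 W/m².
ΔF_B = 5.35 ln(647/291) = 5.35 × 0.79902 = 4.2748 W/m².
Difference: 3.8624 − 4.2748 = -0.4124 W/m².

ΔF_A − ΔF_B = -0.41 W/m²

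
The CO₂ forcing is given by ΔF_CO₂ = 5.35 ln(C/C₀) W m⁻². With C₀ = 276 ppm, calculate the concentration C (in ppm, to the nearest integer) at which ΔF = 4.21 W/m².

C ≈ 606 ppm

Set 5.35 ln(C/276) = 4.21, so ln(C/276) = 4.21/5.35 = 0.78692.
Then C/276 = e^0.78692 = 2.19662, giving C = 276 × 2.19662 = 606.27 ppm.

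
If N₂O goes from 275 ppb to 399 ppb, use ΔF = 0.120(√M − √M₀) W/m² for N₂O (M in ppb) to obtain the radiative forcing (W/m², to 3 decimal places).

N₂O: 0.120 × (√399 − √275) = 0.120 × (19.9750 − 16.5831) = 0.120 × 3.3919 = 0.4070 W/m².

ΔF = 0.407 W/m²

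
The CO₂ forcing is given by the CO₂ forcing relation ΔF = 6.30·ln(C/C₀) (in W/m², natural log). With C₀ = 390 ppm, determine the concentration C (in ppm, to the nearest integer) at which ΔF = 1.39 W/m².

C ≈ 486 ppm

Set 6.30 ln(C/390) = 1.39, so ln(C/390) = 1.39/6.30 = 0.22063.
Then C/390 = e^0.22063 = 1.24686, giving C = 390 × 1.24686 = 486.28 ppm.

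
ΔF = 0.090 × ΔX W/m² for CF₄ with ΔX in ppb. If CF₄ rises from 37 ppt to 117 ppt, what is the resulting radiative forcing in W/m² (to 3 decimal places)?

ΔF = 0.007 W/m²

CF₄: Δ = 117 − 37 = 80 ppt = 0.080 ppb; ΔF = 0.090 × 0.080 = 0.0072 W/m².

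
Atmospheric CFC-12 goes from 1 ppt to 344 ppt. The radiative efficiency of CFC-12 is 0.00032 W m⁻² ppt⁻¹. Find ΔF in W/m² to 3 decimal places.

CFC-12: ΔF = 0.00032 × (344 − 1) = 0.00032 × 343 = 0.1098 W/m².

ΔF = 0.110 W/m²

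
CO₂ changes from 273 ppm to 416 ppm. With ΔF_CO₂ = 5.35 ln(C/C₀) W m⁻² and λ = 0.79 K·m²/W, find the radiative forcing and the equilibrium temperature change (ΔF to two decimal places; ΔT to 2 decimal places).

ΔF = 2.25 W/m²; ΔT = 1.78 K

CO₂: 5.35 × ln(416/273) = 5.35 × ln(1.52381) = 5.35 × 0.42121 = 2.2535 W/m².
ΔT = λ ΔF = 0.79 × 2.25 = 1.7775 K.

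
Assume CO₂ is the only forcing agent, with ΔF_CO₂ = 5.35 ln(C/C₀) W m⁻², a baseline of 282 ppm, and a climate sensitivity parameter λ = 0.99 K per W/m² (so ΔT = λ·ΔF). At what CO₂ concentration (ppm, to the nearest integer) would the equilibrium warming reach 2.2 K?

Required forcing: ΔF = ΔT/λ = 2.2/0.99 = 2.2222 W/m².
Then ln(C/282) = ΔF/5.35 = 2.2222/5.35 = 0.41536.
So C = 282 × e^0.41536 = 282 × 1.51492 = 427.21 ppm.

C ≈ 427 ppm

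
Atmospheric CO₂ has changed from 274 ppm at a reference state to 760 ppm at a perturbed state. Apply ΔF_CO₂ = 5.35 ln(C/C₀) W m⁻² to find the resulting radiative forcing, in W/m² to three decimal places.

ΔF = 5.458 W/m²

CO₂: 5.35 × ln(760/274) = 5.35 × ln(2.77372) = 5.35 × 1.02019 = 5.4580 W/m².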